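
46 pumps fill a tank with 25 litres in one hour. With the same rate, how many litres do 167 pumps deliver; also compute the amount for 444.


Direct proportion: y/x = constant
k = 25/46 ≈ 0.5435
y at x=167: k × 167 = 25 × 167 / 46 = 4175/46 ≈ 90.76
y at x=444: k × 444 = 25 × 444 / 46 = 11100/46 ≈ 241.30
= 90.76 and 241.30

90.76 and 241.30


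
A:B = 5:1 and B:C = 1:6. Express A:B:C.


Match B: multiply A:B by 1 → 5:1
Multiply B:C by 1 → 1:6
Combined: 5:1:6
GCD = 1
= 5:1:6

5:1:6


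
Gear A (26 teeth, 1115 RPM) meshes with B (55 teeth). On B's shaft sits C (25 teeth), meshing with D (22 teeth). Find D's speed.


Stage 1: RPM_B = RPM_A × t_A/t_B = 1115 × 26/55 = 28990/55 ≈ 527.09
B and C share a shaft → RPM_C = RPM_B
Stage 2: RPM_D = RPM_C × t_C/t_D = RPM_A × (t_A×t_C)/(t_B×t_D)
Overall ratio = (26×25)/(55×22) = 650/1210
RPM_D = 1115 × 650/1210 = 724750/1210
≈ 598.97 RPM

598.97 RPM


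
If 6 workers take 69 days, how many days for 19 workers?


Inverse proportion: x × y = constant
k = 6 × 69 = 414
y₂ = k / 19 = 414 / 19
= 21.79

21.79


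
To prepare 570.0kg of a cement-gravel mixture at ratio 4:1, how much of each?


Total parts = 4 + 1 = 5
cement: 570.0 × 4/5 = 456.0kg
gravel: 570.0 × 1/5 = 114.0kg
= 456.0kg and 114.0kg

456.0kg and 114.0kg


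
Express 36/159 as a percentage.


Percentage = (part / whole) × 100
= (36 / 159) × 100
≈ 22.64%

22.64%


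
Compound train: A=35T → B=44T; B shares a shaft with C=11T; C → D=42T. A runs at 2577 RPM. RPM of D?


Stage 1: RPM_B = RPM_A × t_A/t_B = 2577 × 35/44 = 90195/44 ≈ 2049.89
B and C share a shaft → RPM_C = RPM_B
Stage 2: RPM_D = RPM_C × t_C/t_D = RPM_A × (t_A×t_C)/(t_B×t_D)
Overall ratio = (35×11)/(44×42) = 385/1848
RPM_D = 2577 × 385/1848 = 992145/1848
≈ 536.88 RPM

536.88 RPM


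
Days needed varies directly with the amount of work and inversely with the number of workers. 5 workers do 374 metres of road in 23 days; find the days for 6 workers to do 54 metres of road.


Days ∝ work / workers, so d₂ = d₁ × (m₁/m₂) × (w₂/w₁)
Workers factor (inverse): 5/6 ≈ 0.8333
Work factor (direct): 54/374 ≈ 0.1444
d₂ = 23 × 5/6 × 54/374 = (23 × 5 × 54) / (6 × 374) = 6210/2244
≈ 2.77 days

2.77 days


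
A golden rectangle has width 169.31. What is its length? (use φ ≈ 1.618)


φ = (1 + √5) / 2 ≈ 1.618
Length = width × φ = 169.31 × 1.618 = 273.94358
≈ 273.94

273.94


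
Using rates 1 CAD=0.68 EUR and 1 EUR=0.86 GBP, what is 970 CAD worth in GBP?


Step 1: 970 CAD × 0.68 = 659.60 EUR
Step 2: 659.60 EUR × 0.86 = 567.26 GBP
Implied rate CAD→GBP = 0.68 × 0.86 = 0.5848
= 567.26 GBP

567.26 GBP


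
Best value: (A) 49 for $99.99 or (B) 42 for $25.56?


Deal A: $99.99/49 = $2.0406/unit
Deal B: $25.56/42 = $0.6086/unit
B is cheaper per unit
= Deal B

Deal B


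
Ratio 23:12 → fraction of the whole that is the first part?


Total parts = 23 + 12 = 35
First part: 23/35 = 23/35
= 23/35

23/35


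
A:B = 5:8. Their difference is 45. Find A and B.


Let A = 5k, B = 8k.
8k - 5k = 45
3k = 45 → k = 45/3 = 15
A = 5×15 = 75, B = 8×15 = 120
= A = 75, B = 120

A = 75, B = 120


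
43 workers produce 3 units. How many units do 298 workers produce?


Direct proportion: y/x = constant
k = 3/43 ≈ 0.0698
y₂ = k × 298 = 3 × 298 / 43 = 894/43
≈ 20.79

20.79


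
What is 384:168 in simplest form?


GCD(384, 168) = 24
384/24 : 168/24
= 16:7

16:7


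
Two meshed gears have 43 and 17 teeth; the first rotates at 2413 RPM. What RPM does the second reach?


Gear ratio = 43:17 = 43:17
RPM_B = RPM_A × (teeth_A / teeth_B)
= 2413 × (43/17)
= 6103.5 RPM

6103.5 RPM


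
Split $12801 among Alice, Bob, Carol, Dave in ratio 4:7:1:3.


Total parts = 4 + 7 + 1 + 3 = 15
Alice: 12801 × 4/15 = 3413.60
Bob: 12801 × 7/15 = 5973.80
Carol: 12801 × 1/15 = 853.40
Dave: 12801 × 3/15 = 2560.20
= Alice: $3413.60, Bob: $5973.80, Carol: $853.40, Dave: $2560.20

Alice: $3413.60, Bob: $5973.80, Carol: $853.40, Dave: $2560.20


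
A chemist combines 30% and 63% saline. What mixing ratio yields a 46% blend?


Let x parts of 30% mix with y parts of 63%.
30x + 63y = 46(x + y)
30x + 63y = 46x + 46y
x(30 - 46) = y(46 - 63)
x/y = (63 - 46)/(46 - 30) = 17/16
Simplify: 17:16
= 17:16

17:16


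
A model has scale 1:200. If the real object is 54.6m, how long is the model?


Model size = real / scale
= 54.6 / 200
= 0.2730 m

0.2730 m


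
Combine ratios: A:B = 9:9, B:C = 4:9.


Match B: multiply A:B by 4 → 36:36
Multiply B:C by 9 → 36:81
Combined: 36:36:81
GCD = 9
= 4:4:9

4:4:9


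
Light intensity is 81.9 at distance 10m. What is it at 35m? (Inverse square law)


I₁d₁² = I₂d₂²
I₂ = I₁ × (d₁/d₂)²
= 81.9 × (10/35)²
= 81.9 × 100/1225
= 8190/1225
≈ 6.6857

6.6857


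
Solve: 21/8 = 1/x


Cross multiply: 21 × x = 8 × 1
21x = 8
x = 8 / 21
= 0.38

0.38


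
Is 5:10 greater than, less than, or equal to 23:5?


5/10 = 0.5000
23/5 = 4.6000
0.5000 < 4.6000, so 5:10 is less
= less than

less than


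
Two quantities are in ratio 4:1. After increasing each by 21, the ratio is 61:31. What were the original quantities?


Let A = 4k, B = 1k.
(4k + 21) / (1k + 21) = 61/31
Cross-multiply: 31(4k + 21) = 61(1k + 21)
124k + 651 = 61k + 1281
124k - 61k = 1281 - 651
63k = 630
k = 630/63 = 10
A = 4×10 = 40, B = 1×10 = 10
= A = 40, B = 10

A = 40, B = 10


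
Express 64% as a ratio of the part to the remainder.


64% means 64 parts out of 100; remainder = 36
Part : remainder = 64:36
GCD = 4
= 16:9

16:9


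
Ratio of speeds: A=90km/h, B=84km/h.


Ratio = 90:84
GCD = 6
Simplified = 15:14
Time ratio (same distance) = 14:15
Speed ratio = 15:14

15:14


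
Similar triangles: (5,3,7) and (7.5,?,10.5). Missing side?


Scale factor = 7.5/5 = 1.5
Missing side = 3 × 1.5
= 4.5

4.5


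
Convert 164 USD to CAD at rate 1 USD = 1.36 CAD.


Amount × rate = 164 × 1.36
= 223.04 CAD

223.04 CAD


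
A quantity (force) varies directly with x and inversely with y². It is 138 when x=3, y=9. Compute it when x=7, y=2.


z = k·x/y²
Solve for k using the known point: k = z·y²/x = 138×81/3 = 11178/3 = 3726.0000
Now evaluate at x=7, y=2:
z = k × 7 / 4 = (11178 × 7) / (3 × 4) = 78246/12
= 6520.5000

6520.5000


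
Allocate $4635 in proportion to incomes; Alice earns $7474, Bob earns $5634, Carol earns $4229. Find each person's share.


Total income = 7474 + 5634 + 4229 = $17337
Alice: $4635 × 7474/17337 = $1998.15
Bob: $4635 × 5634/17337 = $1506.23
Carol: $4635 × 4229/17337 = $1130.61
= Alice: $1998.15, Bob: $1506.23, Carol: $1130.61

Alice: $1998.15, Bob: $1506.23, Carol: $1130.61


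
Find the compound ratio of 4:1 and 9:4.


Compound ratio = (4×9) : (1×4)
= 36:4
GCD = 4
= 9:1

9:1


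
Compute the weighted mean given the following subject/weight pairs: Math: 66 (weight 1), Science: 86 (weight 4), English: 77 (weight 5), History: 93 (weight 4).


Numerator = 66×1 + 86×4 + 77×5 + 93×4
= 66 + 344 + 385 + 372
= 1167
Total weight = 14
Weighted avg = 1167/14
= 83.36

83.36


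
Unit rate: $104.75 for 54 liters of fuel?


Unit rate = total / quantity
= 104.75 / 54
= $1.94 per unit

$1.94 per unit


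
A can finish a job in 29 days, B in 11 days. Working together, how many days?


Rate of A = 1/29 per day
Rate of B = 1/11 per day
Combined rate = 1/29 + 1/11 = 40/319 ≈ 0.1254 per day
Days = 1 / combined rate = 319/40
≈ 7.98 days

7.98 days


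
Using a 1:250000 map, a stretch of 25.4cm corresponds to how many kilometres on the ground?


Real distance = map distance × scale
= 25.4cm × 250000
= 6350000 cm = 63500.0 m
= 63.500 km

63.500 km


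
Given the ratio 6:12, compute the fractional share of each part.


Total parts = 6 + 12 = 18
First part: 6/18 = 1/3
Second part: 12/18 = 2/3
= 1/3 and 2/3

1/3 and 2/3


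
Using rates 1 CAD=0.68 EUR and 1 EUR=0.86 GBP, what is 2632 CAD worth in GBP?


Step 1: 2632 CAD × 0.68 = 1789.76 EUR
Step 2: 1789.76 EUR × 0.86 = 1539.19 GBP
Implied rate CAD→GBP = 0.68 × 0.86 = 0.5848
= 1539.19 GBP

1539.19 GBP


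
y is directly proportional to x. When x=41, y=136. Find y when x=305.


Direct proportion: y/x = constant
k = 136/41 ≈ 3.3171
y₂ = k × 305 = 136 × 305 / 41 = 41480/41
≈ 1011.71

1011.71


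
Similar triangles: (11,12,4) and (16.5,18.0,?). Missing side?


Scale factor = 16.5/11 = 1.5
Missing side = 4 × 1.5
= 6.0

6.0


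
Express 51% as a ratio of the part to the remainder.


51% means 51 parts out of 100; remainder = 49
Part : remainder = 51:49
GCD = 1
= 51:49

51:49


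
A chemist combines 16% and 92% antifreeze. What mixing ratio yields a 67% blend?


Let x parts of 16% mix with y parts of 92%.
16x + 92y = 67(x + y)
16x + 92y = 67x + 67y
x(16 - 67) = y(67 - 92)
x/y = (92 - 67)/(67 - 16) = 25/51
Simplify: 25:51
= 25:51

25:51


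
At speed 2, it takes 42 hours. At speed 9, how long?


Inverse proportion: x × y = constant
k = 2 × 42 = 84
y₂ = k / 9 = 84 / 9
= 9.33

9.33


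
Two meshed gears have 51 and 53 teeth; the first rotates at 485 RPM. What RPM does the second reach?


Gear ratio = 51:53 = 51:53
RPM_B = RPM_A × (teeth_A / teeth_B)
= 485 × (51/53)
= 466.7 RPM

466.7 RPM


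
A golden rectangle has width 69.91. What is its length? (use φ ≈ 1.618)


φ = (1 + √5) / 2 ≈ 1.618
Length = width × φ = 69.91 × 1.618 = 113.11438
≈ 113.11

113.11


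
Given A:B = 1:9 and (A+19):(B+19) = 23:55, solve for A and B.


Let A = 1k, B = 9k.
(1k + 19) / (9k + 19) = 23/55
Cross-multiply: 55(1k + 19) = 23(9k + 19)
55k + 1045 = 207k + 437
55k - 207k = 437 - 1045
-152k = -608
k = -608/-152 = 4
A = 1×4 = 4, B = 9×4 = 36
= A = 4, B = 36

A = 4, B = 36


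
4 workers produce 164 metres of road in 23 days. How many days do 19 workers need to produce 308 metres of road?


Days ∝ work / workers, so d₂ = d₁ × (m₁/m₂) × (w₂/w₁)
Workers factor (inverse): 4/19 ≈ 0.2105
Work factor (direct): 308/164 ≈ 1.8780
d₂ = 23 × 4/19 × 308/164 = (23 × 4 × 308) / (19 × 164) = 28336/3116
≈ 9.09 days

9.09 days


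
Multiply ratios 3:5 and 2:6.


Compound ratio = (3×2) : (5×6)
= 6:30
GCD = 6
= 1:5

1:5


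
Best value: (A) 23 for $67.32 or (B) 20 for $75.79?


Deal A: $67.32/23 = $2.9270/unit
Deal B: $75.79/20 = $3.7895/unit
A is cheaper per unit
= Deal A

Deal A


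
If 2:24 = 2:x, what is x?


Cross multiply: 2 × x = 24 × 2
2x = 48
x = 48 / 2
= 24.00

24.00


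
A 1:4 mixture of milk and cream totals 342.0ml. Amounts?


Total parts = 1 + 4 = 5
milk: 342.0 × 1/5 = 68.4ml
cream: 342.0 × 4/5 = 273.6ml
= 68.4ml and 273.6ml

68.4ml and 273.6ml


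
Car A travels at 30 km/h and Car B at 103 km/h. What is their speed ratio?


Ratio = 30:103
GCD = 1
Simplified = 30:103
Time ratio (same distance) = 103:30
Speed ratio = 30:103

30:103


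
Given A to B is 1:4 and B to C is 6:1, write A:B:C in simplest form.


Match B: multiply A:B by 6 → 6:24
Multiply B:C by 4 → 24:4
Combined: 6:24:4
GCD = 2
= 3:12:2

3:12:2


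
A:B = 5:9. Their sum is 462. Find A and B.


Let A = 5k, B = 9k.
5k + 9k = 462
14k = 462 → k = 462/14 = 33
A = 5×33 = 165, B = 9×33 = 297
= A = 165, B = 297

A = 165, B = 297


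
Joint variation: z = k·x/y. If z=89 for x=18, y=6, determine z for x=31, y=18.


z = k·x/y
Solve for k using the known point: k = z·y/x = 89×6/18 = 534/18 ≈ 29.6667
Now evaluate at x=31, y=18:
z = k × 31 / 18 = (534 × 31) / (18 × 18) = 16554/324
≈ 51.0926

51.0926


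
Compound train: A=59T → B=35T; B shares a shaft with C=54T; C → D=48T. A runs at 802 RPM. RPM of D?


Stage 1: RPM_B = RPM_A × t_A/t_B = 802 × 59/35 = 47318/35 ≈ 1351.94
B and C share a shaft → RPM_C = RPM_B
Stage 2: RPM_D = RPM_C × t_C/t_D = RPM_A × (t_A×t_C)/(t_B×t_D)
Overall ratio = (59×54)/(35×48) = 3186/1680
RPM_D = 802 × 3186/1680 = 2555172/1680
≈ 1520.94 RPM

1520.94 RPM


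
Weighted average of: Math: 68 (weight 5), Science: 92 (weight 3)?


Numerator = 68×5 + 92×3
= 340 + 276
= 616
Total weight = 8
Weighted avg = 616/8
= 77.00

77.00


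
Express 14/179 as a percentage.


Percentage = (part / whole) × 100
= (14 / 179) × 100
≈ 7.82%

7.82%


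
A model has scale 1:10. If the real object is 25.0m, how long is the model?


Model size = real / scale
= 25.0 / 10
= 2.5000 m

2.5000 m


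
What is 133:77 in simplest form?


GCD(133, 77) = 7
133/7 : 77/7
= 19:11

19:11


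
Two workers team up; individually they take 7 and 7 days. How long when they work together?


Rate of A = 1/7 per day
Rate of B = 1/7 per day
Combined rate = 1/7 + 1/7 = 14/49 ≈ 0.2857 per day
Days = 1 / combined rate = 49/14
= 3.50 days

3.50 days


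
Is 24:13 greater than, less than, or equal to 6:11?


24/13 = 1.8462
6/11 = 0.5455
1.8462 > 0.5455, so 24:13 is greater
= greater than

greater than


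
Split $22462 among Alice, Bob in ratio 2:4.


Total parts = 2 + 4 = 6
Alice: 22462 × 2/6 = 7487.33
Bob: 22462 × 4/6 = 14974.67
= Alice: $7487.33, Bob: $14974.67

Alice: $7487.33, Bob: $14974.67


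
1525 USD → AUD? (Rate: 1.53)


Amount × rate = 1525 × 1.53
= 2333.25 AUD

2333.25 AUD


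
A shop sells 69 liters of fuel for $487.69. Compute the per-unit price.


Unit rate = total / quantity
= 487.69 / 69
= $7.07 per unit

$7.07 per unit


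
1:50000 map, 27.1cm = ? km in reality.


Real distance = map distance × scale
= 27.1cm × 50000
= 1355000 cm = 13550.0 m
= 13.550 km

13.550 km


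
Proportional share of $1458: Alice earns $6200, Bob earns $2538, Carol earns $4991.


Total income = 6200 + 2538 + 4991 = $13729
Alice: $1458 × 6200/13729 = $658.43
Bob: $1458 × 2538/13729 = $269.53
Carol: $1458 × 4991/13729 = $530.04
= Alice: $658.43, Bob: $269.53, Carol: $530.04

Alice: $658.43, Bob: $269.53, Carol: $530.04


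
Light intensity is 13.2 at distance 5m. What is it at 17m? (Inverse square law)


I₁d₁² = I₂d₂²
I₂ = I₁ × (d₁/d₂)²
= 13.2 × (5/17)²
= 13.2 × 25/289
= 330/289
≈ 1.1419

1.1419


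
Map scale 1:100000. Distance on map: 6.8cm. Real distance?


Real distance = map distance × scale
= 6.8cm × 100000
= 680000 cm = 6800.0 m
= 6.800 km

6.800 km


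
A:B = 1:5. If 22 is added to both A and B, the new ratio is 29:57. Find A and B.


Let A = 1k, B = 5k.
(1k + 22) / (5k + 22) = 29/57
Cross-multiply: 57(1k + 22) = 29(5k + 22)
57k + 1254 = 145k + 638
57k - 145k = 638 - 1254
-88k = -616
k = -616/-88 = 7
A = 1×7 = 7, B = 5×7 = 35
= A = 7, B = 35

A = 7, B = 35


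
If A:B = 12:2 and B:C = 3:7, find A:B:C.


Match B: multiply A:B by 3 → 36:6
Multiply B:C by 2 → 6:14
Combined: 36:6:14
GCD = 2
= 18:3:7

18:3:7


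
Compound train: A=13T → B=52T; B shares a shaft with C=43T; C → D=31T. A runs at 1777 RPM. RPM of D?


Stage 1: RPM_B = RPM_A × t_A/t_B = 1777 × 13/52 = 23101/52 = 444.25
B and C share a shaft → RPM_C = RPM_B
Stage 2: RPM_D = RPM_C × t_C/t_D = RPM_A × (t_A×t_C)/(t_B×t_D)
Overall ratio = (13×43)/(52×31) = 559/1612
RPM_D = 1777 × 559/1612 = 993343/1612
≈ 616.22 RPM

616.22 RPM


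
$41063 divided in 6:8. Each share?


Total parts = 6 + 8 = 14
Part 1: 41063 × 6/14 = 17598.43
Part 2: 41063 × 8/14 = 23464.57
= Part 1: $17598.43, Part 2: $23464.57

Part 1: $17598.43, Part 2: $23464.57


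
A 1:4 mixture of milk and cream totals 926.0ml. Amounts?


Total parts = 1 + 4 = 5
milk: 926.0 × 1/5 = 185.2ml
cream: 926.0 × 4/5 = 740.8ml
= 185.2ml and 740.8ml

185.2ml and 740.8ml


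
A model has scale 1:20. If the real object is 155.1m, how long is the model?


Model size = real / scale
= 155.1 / 20
= 7.7550 m

7.7550 m


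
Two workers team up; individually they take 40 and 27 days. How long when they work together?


Rate of A = 1/40 per day
Rate of B = 1/27 per day
Combined rate = 1/40 + 1/27 = 67/1080 ≈ 0.0620 per day
Days = 1 / combined rate = 1080/67
≈ 16.12 days

16.12 days


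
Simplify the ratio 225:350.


GCD(225, 350) = 25
225/25 : 350/25
= 9:14

9:14


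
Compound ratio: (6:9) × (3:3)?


Compound ratio = (6×3) : (9×3)
= 18:27
GCD = 9
= 2:3

2:3


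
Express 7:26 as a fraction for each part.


Total parts = 7 + 26 = 33
First part: 7/33 = 7/33
Second part: 26/33 = 26/33
= 7/33 and 26/33

7/33 and 26/33


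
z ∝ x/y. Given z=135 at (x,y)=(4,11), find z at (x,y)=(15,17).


z = k·x/y
Solve for k using the known point: k = z·y/x = 135×11/4 = 1485/4 = 371.2500
Now evaluate at x=15, y=17:
z = k × 15 / 17 = (1485 × 15) / (4 × 17) = 22275/68
≈ 327.5735

327.5735


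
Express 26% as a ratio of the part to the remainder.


26% means 26 parts out of 100; remainder = 74
Part : remainder = 26:74
GCD = 2
= 13:37

13:37


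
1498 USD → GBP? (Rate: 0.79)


Amount × rate = 1498 × 0.79
= 1183.42 GBP

1183.42 GBP


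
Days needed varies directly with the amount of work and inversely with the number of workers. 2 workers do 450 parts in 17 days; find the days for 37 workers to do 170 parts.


Days ∝ work / workers, so d₂ = d₁ × (m₁/m₂) × (w₂/w₁)
Workers factor (inverse): 2/37 ≈ 0.0541
Work factor (direct): 170/450 ≈ 0.3778
d₂ = 17 × 2/37 × 170/450 = (17 × 2 × 170) / (37 × 450) = 5780/16650
≈ 0.35 days

0.35 days


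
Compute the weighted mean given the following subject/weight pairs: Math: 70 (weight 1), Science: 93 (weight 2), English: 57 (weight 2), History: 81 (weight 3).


Numerator = 70×1 + 93×2 + 57×2 + 81×3
= 70 + 186 + 114 + 243
= 613
Total weight = 8
Weighted avg = 613/8
= 76.63

76.63


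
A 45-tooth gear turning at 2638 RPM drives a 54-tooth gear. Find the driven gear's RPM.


Gear ratio = 45:54 = 5:6
RPM_B = RPM_A × (teeth_A / teeth_B)
= 2638 × (45/54)
= 2198.3 RPM

2198.3 RPM


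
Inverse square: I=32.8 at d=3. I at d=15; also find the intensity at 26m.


I₁d₁² = I₂d₂²
I at 15m = 32.8 × (3/15)² = 32.8 × 9/225 = 295.2/225 = 1.3120
I at 26m = 32.8 × (3/26)² = 32.8 × 9/676 = 295.2/676 ≈ 0.4367
= 1.3120 and 0.4367

1.3120 and 0.4367


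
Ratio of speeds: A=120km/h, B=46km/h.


Ratio = 120:46
GCD = 2
Simplified = 60:23
Time ratio (same distance) = 23:60
Speed ratio = 60:23

60:23


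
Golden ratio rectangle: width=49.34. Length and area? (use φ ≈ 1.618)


φ = (1 + √5) / 2 ≈ 1.618
Length = width × φ = 49.34 × 1.618 = 79.83212
≈ 79.83
Area = width × length = 49.34 × 79.83212 = 3938.9168008 ≈ 3938.92
= Length: 79.83, Area: 3938.92

Length: 79.83, Area: 3938.92


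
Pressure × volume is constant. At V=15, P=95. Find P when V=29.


Inverse proportion: x × y = constant
k = 15 × 95 = 1425
y₂ = k / 29 = 1425 / 29
= 49.14

49.14


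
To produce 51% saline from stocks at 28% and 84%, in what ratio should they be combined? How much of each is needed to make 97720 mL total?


Let x parts of 28% mix with y parts of 84%.
28x + 84y = 51(x + y)
28x + 84y = 51x + 51y
x(28 - 51) = y(51 - 84)
x/y = (84 - 51)/(51 - 28) = 33/23
Simplify: 33:23
Total parts = 56; one part = 97720/56 = 1745.00 mL
28% solution: 33×1745.00 = 57585.00 mL
84% solution: 23×1745.00 = 40135.00 mL
= ratio 33:23; 57585.00 mL and 40135.00 mL

ratio 33:23; 57585.00 mL and 40135.00 mL


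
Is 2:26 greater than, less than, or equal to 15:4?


2/26 = 0.0769
15/4 = 3.7500
0.0769 < 3.7500, so 2:26 is less
= less than

less than


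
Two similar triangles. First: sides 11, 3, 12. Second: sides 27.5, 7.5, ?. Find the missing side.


Scale factor = 27.5/11 = 2.5
Missing side = 12 × 2.5
= 30.0

30.0


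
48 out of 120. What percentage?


Percentage = (part / whole) × 100
= (48 / 120) × 100
= 40.00%

40.00%


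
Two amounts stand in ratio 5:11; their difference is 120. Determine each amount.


Let A = 5k, B = 11k.
11k - 5k = 120
6k = 120 → k = 120/6 = 20
A = 5×20 = 100, B = 11×20 = 220
= A = 100, B = 220

A = 100, B = 220


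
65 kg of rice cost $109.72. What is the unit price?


Unit rate = total / quantity
= 109.72 / 65
= $1.69 per unit

$1.69 per unit


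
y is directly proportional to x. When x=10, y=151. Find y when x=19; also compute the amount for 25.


Direct proportion: y/x = constant
k = 151/10 = 15.1000
y at x=19: k × 19 = 151 × 19 / 10 = 2869/10 = 286.90
y at x=25: k × 25 = 151 × 25 / 10 = 3775/10 = 377.50
= 286.90 and 377.50

286.90 and 377.50


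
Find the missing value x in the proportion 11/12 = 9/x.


Cross multiply: 11 × x = 12 × 9
11x = 108
x = 108 / 11
= 9.82

9.82


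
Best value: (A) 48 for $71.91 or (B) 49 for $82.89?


Deal A: $71.91/48 = $1.4981/unit
Deal B: $82.89/49 = $1.6916/unit
A is cheaper per unit
= Deal A

Deal A


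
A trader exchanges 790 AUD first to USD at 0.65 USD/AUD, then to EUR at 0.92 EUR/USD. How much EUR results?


Step 1: 790 AUD × 0.65 = 513.50 USD
Step 2: 513.50 USD × 0.92 = 472.42 EUR
Implied rate AUD→EUR = 0.65 × 0.92 = 0.5980
= 472.42 EUR

472.42 EUR


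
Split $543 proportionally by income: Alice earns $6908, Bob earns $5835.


Total income = 6908 + 5835 = $12743
Alice: $543 × 6908/12743 = $294.36
Bob: $543 × 5835/12743 = $248.64
= Alice: $294.36, Bob: $248.64

Alice: $294.36, Bob: $248.64


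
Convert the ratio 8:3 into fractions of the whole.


Total parts = 8 + 3 = 11
First part: 8/11 = 8/11
Second part: 3/11 = 3/11
= 8/11 and 3/11

8/11 and 3/11


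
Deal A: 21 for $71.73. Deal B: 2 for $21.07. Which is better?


Deal A: $71.73/21 = $3.4157/unit
Deal B: $21.07/2 = $10.5350/unit
A is cheaper per unit
= Deal A

Deal A


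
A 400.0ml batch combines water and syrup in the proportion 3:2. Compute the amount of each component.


Total parts = 3 + 2 = 5
water: 400.0 × 3/5 = 240.0ml
syrup: 400.0 × 2/5 = 160.0ml
= 240.0ml and 160.0ml

240.0ml and 160.0ml


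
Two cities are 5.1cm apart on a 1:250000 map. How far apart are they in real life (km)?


Real distance = map distance × scale
= 5.1cm × 250000
= 1275000 cm = 12750.0 m
= 12.750 km

12.750 km


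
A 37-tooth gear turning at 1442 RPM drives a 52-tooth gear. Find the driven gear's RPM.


Gear ratio = 37:52 = 37:52
RPM_B = RPM_A × (teeth_A / teeth_B)
= 1442 × (37/52)
= 1026.0 RPM

1026.0 RPM


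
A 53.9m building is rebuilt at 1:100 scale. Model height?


Model size = real / scale
= 53.9 / 100
= 0.5390 m

0.5390 m


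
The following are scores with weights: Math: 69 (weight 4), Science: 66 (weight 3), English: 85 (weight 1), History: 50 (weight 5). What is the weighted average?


Numerator = 69×4 + 66×3 + 85×1 + 50×5
= 276 + 198 + 85 + 250
= 809
Total weight = 13
Weighted avg = 809/13
= 62.23

62.23


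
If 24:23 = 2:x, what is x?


Cross multiply: 24 × x = 23 × 2
24x = 46
x = 46 / 24
= 1.92

1.92


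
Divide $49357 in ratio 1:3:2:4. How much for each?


Total parts = 1 + 3 + 2 + 4 = 10
Part 1: 49357 × 1/10 = 4935.70
Part 2: 49357 × 3/10 = 14807.10
Part 3: 49357 × 2/10 = 9871.40
Part 4: 49357 × 4/10 = 19742.80
= Part 1: $4935.70, Part 2: $14807.10, Part 3: $9871.40, Part 4: $19742.80

Part 1: $4935.70, Part 2: $14807.10, Part 3: $9871.40, Part 4: $19742.80


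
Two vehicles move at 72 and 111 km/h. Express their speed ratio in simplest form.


Ratio = 72:111
GCD = 3
Simplified = 24:37
Time ratio (same distance) = 37:24
Speed ratio = 24:37

24:37


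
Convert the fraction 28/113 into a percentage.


Percentage = (part / whole) × 100
= (28 / 113) × 100
≈ 24.78%

24.78%


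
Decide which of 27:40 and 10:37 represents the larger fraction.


27/40 = 0.6750
10/37 = 0.2703
0.6750 > 0.2703, so 27:40 is greater
= 27:40

27:40


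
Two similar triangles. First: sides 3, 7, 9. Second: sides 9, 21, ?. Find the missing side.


Scale factor = 9/3 = 3
Missing side = 9 × 3
= 27.0

27.0


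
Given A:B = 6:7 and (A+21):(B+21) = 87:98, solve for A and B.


Let A = 6k, B = 7k.
(6k + 21) / (7k + 21) = 87/98
Cross-multiply: 98(6k + 21) = 87(7k + 21)
588k + 2058 = 609k + 1827
588k - 609k = 1827 - 2058
-21k = -231
k = -231/-21 = 11
A = 6×11 = 66, B = 7×11 = 77
= A = 66, B = 77

A = 66, B = 77


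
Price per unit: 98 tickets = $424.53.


Unit rate = total / quantity
= 424.53 / 98
= $4.33 per unit

$4.33 per unit


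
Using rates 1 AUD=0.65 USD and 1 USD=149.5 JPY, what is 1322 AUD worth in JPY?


Step 1: 1322 AUD × 0.65 = 859.30 USD
Step 2: 859.30 USD × 149.5 = 128465.35 JPY
Implied rate AUD→JPY = 0.65 × 149.5 = 97.1750
= 128465.35 JPY

128465.35 JPY


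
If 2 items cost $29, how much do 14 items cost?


Direct proportion: y/x = constant
k = 29/2 = 14.5000
y₂ = k × 14 = 29 × 14 / 2 = 406/2
= 203.00

203.00


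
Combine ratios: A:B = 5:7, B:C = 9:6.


Match B: multiply A:B by 9 → 45:63
Multiply B:C by 7 → 63:42
Combined: 45:63:42
GCD = 3
= 15:21:14

15:21:14


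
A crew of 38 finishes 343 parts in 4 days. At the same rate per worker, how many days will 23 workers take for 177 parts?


Days ∝ work / workers, so d₂ = d₁ × (m₁/m₂) × (w₂/w₁)
Workers factor (inverse): 38/23 ≈ 1.6522
Work factor (direct): 177/343 ≈ 0.5160
d₂ = 4 × 38/23 × 177/343 = (4 × 38 × 177) / (23 × 343) = 26904/7889
≈ 3.41 days

3.41 days


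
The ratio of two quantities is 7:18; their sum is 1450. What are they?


Let A = 7k, B = 18k.
7k + 18k = 1450
25k = 1450 → k = 1450/25 = 58
A = 7×58 = 406, B = 18×58 = 1044
= A = 406, B = 1044

A = 406, B = 1044


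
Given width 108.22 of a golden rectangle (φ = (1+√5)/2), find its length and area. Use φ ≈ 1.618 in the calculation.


φ = (1 + √5) / 2 ≈ 1.618
Length = width × φ = 108.22 × 1.618 = 175.09996
≈ 175.10
Area = width × length = 108.22 × 175.09996 = 18949.3176712 ≈ 18949.32
= Length: 175.10, Area: 18949.32

Length: 175.10, Area: 18949.32


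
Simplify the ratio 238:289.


GCD(238, 289) = 17
238/17 : 289/17
= 14:17

14:17


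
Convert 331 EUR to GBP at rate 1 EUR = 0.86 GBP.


Amount × rate = 331 × 0.86
= 284.66 GBP

284.66 GBP


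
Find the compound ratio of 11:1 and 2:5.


Compound ratio = (11×2) : (1×5)
= 22:5
GCD = 1
= 22:5

22:5


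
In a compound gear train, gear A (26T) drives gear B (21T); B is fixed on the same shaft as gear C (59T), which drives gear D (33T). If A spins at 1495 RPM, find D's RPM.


Stage 1: RPM_B = RPM_A × t_A/t_B = 1495 × 26/21 = 38870/21 ≈ 1850.95
B and C share a shaft → RPM_C = RPM_B
Stage 2: RPM_D = RPM_C × t_C/t_D = RPM_A × (t_A×t_C)/(t_B×t_D)
Overall ratio = (26×59)/(21×33) = 1534/693
RPM_D = 1495 × 1534/693 = 2293330/693
≈ 3309.28 RPM

3309.28 RPM


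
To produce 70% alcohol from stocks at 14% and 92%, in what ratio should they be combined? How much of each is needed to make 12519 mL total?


Let x parts of 14% mix with y parts of 92%.
14x + 92y = 70(x + y)
14x + 92y = 70x + 70y
x(14 - 70) = y(70 - 92)
x/y = (92 - 70)/(70 - 14) = 22/56
Simplify: 11:28
Total parts = 39; one part = 12519/39 = 321.00 mL
14% solution: 11×321.00 = 3531.00 mL
92% solution: 28×321.00 = 8988.00 mL
= ratio 11:28; 3531.00 mL and 8988.00 mL

ratio 11:28; 3531.00 mL and 8988.00 mL


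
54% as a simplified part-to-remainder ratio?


54% means 54 parts out of 100; remainder = 46
Part : remainder = 54:46
GCD = 2
= 27:23

27:23


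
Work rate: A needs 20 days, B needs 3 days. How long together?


Rate of A = 1/20 per day
Rate of B = 1/3 per day
Combined rate = 1/20 + 1/3 = 23/60 ≈ 0.3833 per day
Days = 1 / combined rate = 60/23
≈ 2.61 days

2.61 days


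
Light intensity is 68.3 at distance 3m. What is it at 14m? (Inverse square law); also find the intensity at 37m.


I₁d₁² = I₂d₂²
I at 14m = 68.3 × (3/14)² = 68.3 × 9/196 = 614.7/196 ≈ 3.1362
I at 37m = 68.3 × (3/37)² = 68.3 × 9/1369 = 614.7/1369 ≈ 0.4490
= 3.1362 and 0.4490

3.1362 and 0.4490


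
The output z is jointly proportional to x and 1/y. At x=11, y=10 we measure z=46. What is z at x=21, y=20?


z = k·x/y
Solve for k using the known point: k = z·y/x = 46×10/11 = 460/11 ≈ 41.8182
Now evaluate at x=21, y=20:
z = k × 21 / 20 = (460 × 21) / (11 × 20) = 9660/220
≈ 43.9091

43.9091


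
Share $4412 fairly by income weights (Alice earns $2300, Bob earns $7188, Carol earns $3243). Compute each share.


Total income = 2300 + 7188 + 3243 = $12731
Alice: $4412 × 2300/12731 = $797.08
Bob: $4412 × 7188/12731 = $2491.04
Carol: $4412 × 3243/12731 = $1123.88
= Alice: $797.08, Bob: $2491.04, Carol: $1123.88

Alice: $797.08, Bob: $2491.04, Carol: $1123.88


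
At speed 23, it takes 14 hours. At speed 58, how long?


Inverse proportion: x × y = constant
k = 23 × 14 = 322
y₂ = k / 58 = 322 / 58
= 5.55

5.55


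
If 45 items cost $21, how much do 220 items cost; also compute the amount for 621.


Direct proportion: y/x = constant
k = 21/45 ≈ 0.4667
y at x=220: k × 220 = 21 × 220 / 45 = 4620/45 ≈ 102.67
y at x=621: k × 621 = 21 × 621 / 45 = 13041/45 = 289.80
= 102.67 and 289.80

102.67 and 289.80


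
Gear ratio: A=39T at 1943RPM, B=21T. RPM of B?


Gear ratio = 39:21 = 13:7
RPM_B = RPM_A × (teeth_A / teeth_B)
= 1943 × (39/21)
= 3608.4 RPM

3608.4 RPM


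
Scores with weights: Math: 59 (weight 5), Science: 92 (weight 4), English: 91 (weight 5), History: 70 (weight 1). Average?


Numerator = 59×5 + 92×4 + 91×5 + 70×1
= 295 + 368 + 455 + 70
= 1188
Total weight = 15
Weighted avg = 1188/15
= 79.20

79.20


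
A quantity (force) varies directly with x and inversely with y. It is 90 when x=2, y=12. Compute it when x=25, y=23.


z = k·x/y
Solve for k using the known point: k = z·y/x = 90×12/2 = 1080/2 = 540.0000
Now evaluate at x=25, y=23:
z = k × 25 / 23 = (1080 × 25) / (2 × 23) = 27000/46
≈ 586.9565

586.9565


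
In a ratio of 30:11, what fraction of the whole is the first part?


Total parts = 30 + 11 = 41
First part: 30/41 = 30/41
= 30/41

30/41


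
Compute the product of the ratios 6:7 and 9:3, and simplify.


Compound ratio = (6×9) : (7×3)
= 54:21
GCD = 3
= 18:7

18:7


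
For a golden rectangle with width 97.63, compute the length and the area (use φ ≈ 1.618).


φ = (1 + √5) / 2 ≈ 1.618
Length = width × φ = 97.63 × 1.618 = 157.96534
≈ 157.97
Area = width × length = 97.63 × 157.96534 = 15422.1561442 ≈ 15422.16
= Length: 157.97, Area: 15422.16

Length: 157.97, Area: 15422.16


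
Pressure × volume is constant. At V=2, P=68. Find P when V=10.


Inverse proportion: x × y = constant
k = 2 × 68 = 136
y₂ = k / 10 = 136 / 10
= 13.60

13.60


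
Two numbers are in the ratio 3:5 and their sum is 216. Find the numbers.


Let A = 3k, B = 5k.
3k + 5k = 216
8k = 216 → k = 216/8 = 27
A = 3×27 = 81, B = 5×27 = 135
= A = 81, B = 135

A = 81, B = 135


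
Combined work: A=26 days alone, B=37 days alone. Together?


Rate of A = 1/26 per day
Rate of B = 1/37 per day
Combined rate = 1/26 + 1/37 = 63/962 ≈ 0.0655 per day
Days = 1 / combined rate = 962/63
≈ 15.27 days

15.27 days


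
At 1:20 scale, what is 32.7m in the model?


Model size = real / scale
= 32.7 / 20
= 1.6350 m

1.6350 m


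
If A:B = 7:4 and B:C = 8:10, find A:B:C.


Match B: multiply A:B by 8 → 56:32
Multiply B:C by 4 → 32:40
Combined: 56:32:40
GCD = 8
= 7:4:5

7:4:5


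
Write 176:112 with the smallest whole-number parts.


GCD(176, 112) = 16
176/16 : 112/16
= 11:7

11:7


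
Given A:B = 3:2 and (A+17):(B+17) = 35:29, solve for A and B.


Let A = 3k, B = 2k.
(3k + 17) / (2k + 17) = 35/29
Cross-multiply: 29(3k + 17) = 35(2k + 17)
87k + 493 = 70k + 595
87k - 70k = 595 - 493
17k = 102
k = 102/17 = 6
A = 3×6 = 18, B = 2×6 = 12
= A = 18, B = 12

A = 18, B = 12


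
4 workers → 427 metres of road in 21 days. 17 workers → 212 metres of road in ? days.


Days ∝ work / workers, so d₂ = d₁ × (m₁/m₂) × (w₂/w₁)
Workers factor (inverse): 4/17 ≈ 0.2353
Work factor (direct): 212/427 ≈ 0.4965
d₂ = 21 × 4/17 × 212/427 = (21 × 4 × 212) / (17 × 427) = 17808/7259
≈ 2.45 days

2.45 days


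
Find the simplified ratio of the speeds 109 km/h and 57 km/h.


Ratio = 109:57
GCD = 1
Simplified = 109:57
Time ratio (same distance) = 57:109
Speed ratio = 109:57

109:57


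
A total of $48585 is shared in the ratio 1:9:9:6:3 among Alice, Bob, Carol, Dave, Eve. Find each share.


Total parts = 1 + 9 + 9 + 6 + 3 = 28
Alice: 48585 × 1/28 = 1735.18
Bob: 48585 × 9/28 = 15616.61
Carol: 48585 × 9/28 = 15616.61
Dave: 48585 × 6/28 = 10411.07
Eve: 48585 × 3/28 = 5205.54
= Alice: $1735.18, Bob: $15616.61, Carol: $15616.61, Dave: $10411.07, Eve: $5205.54

Alice: $1735.18, Bob: $15616.61, Carol: $15616.61, Dave: $10411.07, Eve: $5205.54


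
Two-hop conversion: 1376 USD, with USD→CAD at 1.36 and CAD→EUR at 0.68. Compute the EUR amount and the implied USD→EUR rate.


Step 1: 1376 USD × 1.36 = 1871.36 CAD
Step 2: 1871.36 CAD × 0.68 = 1272.52 EUR
Implied rate USD→EUR = 1.36 × 0.68 = 0.9248
= 1272.52 EUR; implied rate 0.9248 EUR/USD

1272.52 EUR; implied rate 0.9248 EUR/USD


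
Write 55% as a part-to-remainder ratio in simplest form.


55% means 55 parts out of 100; remainder = 45
Part : remainder = 55:45
GCD = 5
= 11:9

11:9


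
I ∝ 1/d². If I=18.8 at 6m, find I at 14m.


I₁d₁² = I₂d₂²
I₂ = I₁ × (d₁/d₂)²
= 18.8 × (6/14)²
= 18.8 × 36/196
= 676.8/196
≈ 3.4531

3.4531


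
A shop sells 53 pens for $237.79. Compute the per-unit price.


Unit rate = total / quantity
= 237.79 / 53
= $4.49 per unit

$4.49 per unit


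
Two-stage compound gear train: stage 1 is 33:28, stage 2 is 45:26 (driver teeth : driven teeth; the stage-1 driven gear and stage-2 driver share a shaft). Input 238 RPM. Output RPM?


Stage 1: RPM_B = RPM_A × t_A/t_B = 238 × 33/28 = 7854/28 = 280.50
B and C share a shaft → RPM_C = RPM_B
Stage 2: RPM_D = RPM_C × t_C/t_D = RPM_A × (t_A×t_C)/(t_B×t_D)
Overall ratio = (33×45)/(28×26) = 1485/728
RPM_D = 238 × 1485/728 = 353430/728
≈ 485.48 RPM

485.48 RPM


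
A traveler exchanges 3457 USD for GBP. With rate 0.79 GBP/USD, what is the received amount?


Amount × rate = 3457 × 0.79
= 2731.03 GBP

2731.03 GBP


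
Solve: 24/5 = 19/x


Cross multiply: 24 × x = 5 × 19
24x = 95
x = 95 / 24
= 3.96

3.96


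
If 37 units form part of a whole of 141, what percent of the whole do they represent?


Percentage = (part / whole) × 100
= (37 / 141) × 100
≈ 26.24%

26.24%


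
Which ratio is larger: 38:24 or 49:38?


38/24 = 1.5833
49/38 = 1.2895
1.5833 > 1.2895, so 38:24 is greater
= 38:24

38:24


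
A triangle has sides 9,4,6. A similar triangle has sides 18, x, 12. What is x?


Scale factor = 18/9 = 2
Missing side = 4 × 2
= 8.0

8.0


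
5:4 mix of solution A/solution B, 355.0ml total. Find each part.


Total parts = 5 + 4 = 9
solution A: 355.0 × 5/9 = 197.2ml
solution B: 355.0 × 4/9 = 157.8ml
= 197.2ml and 157.8ml

197.2ml and 157.8ml


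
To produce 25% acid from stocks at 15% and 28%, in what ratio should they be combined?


Let x parts of 15% mix with y parts of 28%.
15x + 28y = 25(x + y)
15x + 28y = 25x + 25y
x(15 - 25) = y(25 - 28)
x/y = (28 - 25)/(25 - 15) = 3/10
Simplify: 3:10
= 3:10

3:10


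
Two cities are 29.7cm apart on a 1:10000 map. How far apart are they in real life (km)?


Real distance = map distance × scale
= 29.7cm × 10000
= 297000 cm = 2970.0 m
= 2.970 km

2.970 km


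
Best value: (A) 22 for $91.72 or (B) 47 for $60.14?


Deal A: $91.72/22 = $4.1691/unit
Deal B: $60.14/47 = $1.2796/unit
B is cheaper per unit
= Deal B

Deal B


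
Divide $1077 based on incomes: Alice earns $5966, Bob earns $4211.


Total income = 5966 + 4211 = $10177
Alice: $1077 × 5966/10177 = $631.36
Bob: $1077 × 4211/10177 = $445.64
= Alice: $631.36, Bob: $445.64

Alice: $631.36, Bob: $445.64


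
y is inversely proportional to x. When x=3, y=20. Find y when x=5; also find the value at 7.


Inverse proportion: x × y = constant
k = 3 × 20 = 60
At x=5: k/5 = 12.00
At x=7: k/7 = 8.57
= 12.00 and 8.57

12.00 and 8.57


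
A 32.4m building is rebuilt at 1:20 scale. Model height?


Model size = real / scale
= 32.4 / 20
= 1.6200 m

1.6200 m


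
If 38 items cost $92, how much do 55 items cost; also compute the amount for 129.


Direct proportion: y/x = constant
k = 92/38 ≈ 2.4211
y at x=55: k × 55 = 92 × 55 / 38 = 5060/38 ≈ 133.16
y at x=129: k × 129 = 92 × 129 / 38 = 11868/38 ≈ 312.32
= 133.16 and 312.32

133.16 and 312.32


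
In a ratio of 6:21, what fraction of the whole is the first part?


Total parts = 6 + 21 = 27
First part: 6/27 = 2/9
= 2/9

2/9


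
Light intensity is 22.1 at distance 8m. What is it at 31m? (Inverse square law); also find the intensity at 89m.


I₁d₁² = I₂d₂²
I at 31m = 22.1 × (8/31)² = 22.1 × 64/961 = 1414.4/961 ≈ 1.4718
I at 89m = 22.1 × (8/89)² = 22.1 × 64/7921 = 1414.4/7921 ≈ 0.1786
= 1.4718 and 0.1786

1.4718 and 0.1786


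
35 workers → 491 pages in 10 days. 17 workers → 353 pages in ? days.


Days ∝ work / workers, so d₂ = d₁ × (m₁/m₂) × (w₂/w₁)
Workers factor (inverse): 35/17 ≈ 2.0588
Work factor (direct): 353/491 ≈ 0.7189
d₂ = 10 × 35/17 × 353/491 = (10 × 35 × 353) / (17 × 491) = 123550/8347
≈ 14.80 days

14.80 days


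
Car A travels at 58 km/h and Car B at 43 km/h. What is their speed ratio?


Ratio = 58:43
GCD = 1
Simplified = 58:43
Time ratio (same distance) = 43:58
Speed ratio = 58:43

58:43


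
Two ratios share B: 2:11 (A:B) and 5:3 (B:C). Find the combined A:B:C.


Match B: multiply A:B by 5 → 10:55
Multiply B:C by 11 → 55:33
Combined: 10:55:33
GCD = 1
= 10:55:33

10:55:33


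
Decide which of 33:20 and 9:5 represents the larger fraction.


33/20 = 1.6500
9/5 = 1.8000
1.6500 < 1.8000, so 33:20 is less
= 9:5

9:5


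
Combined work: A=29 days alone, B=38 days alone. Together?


Rate of A = 1/29 per day
Rate of B = 1/38 per day
Combined rate = 1/29 + 1/38 = 67/1102 ≈ 0.0608 per day
Days = 1 / combined rate = 1102/67
≈ 16.45 days

16.45 days


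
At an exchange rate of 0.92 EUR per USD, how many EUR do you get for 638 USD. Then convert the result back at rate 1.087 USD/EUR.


Amount × rate = 638 × 0.92 = 586.96 EUR
Round-trip: 586.96 × 1.087 = 638.03 USD
= 586.96 EUR, then 638.03 USD

586.96 EUR, then 638.03 USD


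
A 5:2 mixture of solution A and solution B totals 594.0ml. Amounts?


Total parts = 5 + 2 = 7
solution A: 594.0 × 5/7 = 424.3ml
solution B: 594.0 × 2/7 = 169.7ml
= 424.3ml and 169.7ml

424.3ml and 169.7ml


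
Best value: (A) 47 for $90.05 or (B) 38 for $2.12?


Deal A: $90.05/47 = $1.9160/unit
Deal B: $2.12/38 = $0.0558/unit
B is cheaper per unit
= Deal B

Deal B


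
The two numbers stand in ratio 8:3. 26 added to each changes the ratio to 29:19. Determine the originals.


Let A = 8k, B = 3k.
(8k + 26) / (3k + 26) = 29/19
Cross-multiply: 19(8k + 26) = 29(3k + 26)
152k + 494 = 87k + 754
152k - 87k = 754 - 494
65k = 260
k = 260/65 = 4
A = 8×4 = 32, B = 3×4 = 12
= A = 32, B = 12

A = 32, B = 12


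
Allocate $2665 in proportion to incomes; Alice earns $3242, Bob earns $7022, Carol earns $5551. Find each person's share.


Total income = 3242 + 7022 + 5551 = $15815
Alice: $2665 × 3242/15815 = $546.31
Bob: $2665 × 7022/15815 = $1183.28
Carol: $2665 × 5551/15815 = $935.40
= Alice: $546.31, Bob: $1183.28, Carol: $935.40

Alice: $546.31, Bob: $1183.28, Carol: $935.40


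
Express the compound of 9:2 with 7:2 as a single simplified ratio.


Compound ratio = (9×7) : (2×2)
= 63:4
GCD = 1
= 63:4

63:4
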